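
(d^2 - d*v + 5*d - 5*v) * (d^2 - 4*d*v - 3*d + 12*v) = d^4 - 5*d^3*v + 2*d^3 + 4*d^2*v^2 - 10*d^2*v - 15*d^2 + 8*d*v^2 + 75*d*v - 60*v^2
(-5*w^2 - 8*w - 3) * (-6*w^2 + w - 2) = 30*w^4 + 43*w^3 + 20*w^2 + 13*w + 6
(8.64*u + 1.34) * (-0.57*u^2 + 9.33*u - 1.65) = -4.9248*u^3 + 79.8474*u^2 - 1.7538*u - 2.211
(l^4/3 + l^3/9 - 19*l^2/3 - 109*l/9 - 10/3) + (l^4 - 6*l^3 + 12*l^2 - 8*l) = 4*l^4/3 - 53*l^3/9 + 17*l^2/3 - 181*l/9 - 10/3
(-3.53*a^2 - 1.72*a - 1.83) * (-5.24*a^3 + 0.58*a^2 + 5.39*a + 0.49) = 18.4972*a^5 + 6.9654*a^4 - 10.4351*a^3 - 12.0619*a^2 - 10.7065*a - 0.8967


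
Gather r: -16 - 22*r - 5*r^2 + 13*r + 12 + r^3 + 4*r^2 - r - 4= r^3 - r^2 - 10*r - 8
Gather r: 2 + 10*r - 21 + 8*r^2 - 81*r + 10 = 8*r^2 - 71*r - 9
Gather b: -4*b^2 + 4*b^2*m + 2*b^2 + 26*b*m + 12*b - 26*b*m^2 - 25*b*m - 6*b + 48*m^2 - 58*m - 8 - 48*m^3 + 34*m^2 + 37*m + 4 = b^2*(4*m - 2) + b*(-26*m^2 + m + 6) - 48*m^3 + 82*m^2 - 21*m - 4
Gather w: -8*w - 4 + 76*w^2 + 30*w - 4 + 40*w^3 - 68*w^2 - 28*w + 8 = 40*w^3 + 8*w^2 - 6*w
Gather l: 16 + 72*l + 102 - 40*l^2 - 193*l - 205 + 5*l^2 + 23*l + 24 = -35*l^2 - 98*l - 63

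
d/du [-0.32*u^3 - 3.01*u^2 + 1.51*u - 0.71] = -0.96*u^2 - 6.02*u + 1.51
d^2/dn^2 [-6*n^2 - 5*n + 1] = -12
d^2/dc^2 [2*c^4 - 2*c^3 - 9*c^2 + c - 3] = 24*c^2 - 12*c - 18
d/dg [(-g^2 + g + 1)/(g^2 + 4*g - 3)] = (-5*g^2 + 4*g - 7)/(g^4 + 8*g^3 + 10*g^2 - 24*g + 9)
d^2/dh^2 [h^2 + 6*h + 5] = 2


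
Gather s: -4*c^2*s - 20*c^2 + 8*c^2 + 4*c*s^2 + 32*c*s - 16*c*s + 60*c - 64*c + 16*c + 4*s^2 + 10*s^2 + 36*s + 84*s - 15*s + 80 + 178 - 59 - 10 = -12*c^2 + 12*c + s^2*(4*c + 14) + s*(-4*c^2 + 16*c + 105) + 189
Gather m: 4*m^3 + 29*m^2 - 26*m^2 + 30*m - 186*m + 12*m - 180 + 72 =4*m^3 + 3*m^2 - 144*m - 108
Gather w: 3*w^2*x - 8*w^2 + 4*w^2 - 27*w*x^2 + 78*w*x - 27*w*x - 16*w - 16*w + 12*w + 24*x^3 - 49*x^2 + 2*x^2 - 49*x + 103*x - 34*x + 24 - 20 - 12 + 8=w^2*(3*x - 4) + w*(-27*x^2 + 51*x - 20) + 24*x^3 - 47*x^2 + 20*x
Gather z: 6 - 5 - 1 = 0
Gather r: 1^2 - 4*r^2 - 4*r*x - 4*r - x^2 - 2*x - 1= -4*r^2 + r*(-4*x - 4) - x^2 - 2*x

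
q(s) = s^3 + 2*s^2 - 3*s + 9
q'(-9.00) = 204.00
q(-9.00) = -531.00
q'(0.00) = -3.00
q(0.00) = 9.00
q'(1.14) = 5.46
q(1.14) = 9.66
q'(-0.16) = -3.56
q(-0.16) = 9.53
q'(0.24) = -1.87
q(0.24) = 8.41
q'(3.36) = 44.31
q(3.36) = 59.43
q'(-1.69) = -1.19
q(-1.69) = 14.96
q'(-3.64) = 22.19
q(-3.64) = -1.81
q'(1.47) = 9.36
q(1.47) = 12.09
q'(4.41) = 72.98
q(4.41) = 120.43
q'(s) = 3*s^2 + 4*s - 3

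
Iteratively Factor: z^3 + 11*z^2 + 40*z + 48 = (z + 3)*(z^2 + 8*z + 16) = (z + 3)*(z + 4)*(z + 4)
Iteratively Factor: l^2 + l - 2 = (l - 1)*(l + 2)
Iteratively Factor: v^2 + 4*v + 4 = (v + 2)*(v + 2)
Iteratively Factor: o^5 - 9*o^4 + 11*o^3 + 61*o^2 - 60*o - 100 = (o - 5)*(o^4 - 4*o^3 - 9*o^2 + 16*o + 20) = (o - 5)*(o + 1)*(o^3 - 5*o^2 - 4*o + 20) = (o - 5)*(o + 1)*(o + 2)*(o^2 - 7*o + 10) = (o - 5)*(o - 2)*(o + 1)*(o + 2)*(o - 5)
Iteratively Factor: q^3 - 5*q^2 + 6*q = (q - 2)*(q^2 - 3*q) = q*(q - 2)*(q - 3)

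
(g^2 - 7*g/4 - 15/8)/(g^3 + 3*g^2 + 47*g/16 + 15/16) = 2*(2*g - 5)/(4*g^2 + 9*g + 5)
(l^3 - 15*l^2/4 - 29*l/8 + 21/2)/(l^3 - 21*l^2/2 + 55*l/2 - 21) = (l^2 - 9*l/4 - 7)/(l^2 - 9*l + 14)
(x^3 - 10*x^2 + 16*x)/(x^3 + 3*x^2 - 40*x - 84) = x*(x^2 - 10*x + 16)/(x^3 + 3*x^2 - 40*x - 84)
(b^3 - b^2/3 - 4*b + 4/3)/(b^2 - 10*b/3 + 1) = (b^2 - 4)/(b - 3)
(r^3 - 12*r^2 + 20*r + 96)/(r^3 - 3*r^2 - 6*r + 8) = (r^2 - 14*r + 48)/(r^2 - 5*r + 4)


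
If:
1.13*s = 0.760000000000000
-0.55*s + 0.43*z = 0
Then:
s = 0.67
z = 0.86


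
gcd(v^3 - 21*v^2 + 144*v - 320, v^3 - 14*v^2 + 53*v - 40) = v^2 - 13*v + 40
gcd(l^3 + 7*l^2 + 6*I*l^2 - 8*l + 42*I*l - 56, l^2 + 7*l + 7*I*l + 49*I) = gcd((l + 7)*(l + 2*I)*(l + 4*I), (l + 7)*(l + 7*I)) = l + 7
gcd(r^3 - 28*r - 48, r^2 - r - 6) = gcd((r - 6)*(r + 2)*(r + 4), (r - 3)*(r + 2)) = r + 2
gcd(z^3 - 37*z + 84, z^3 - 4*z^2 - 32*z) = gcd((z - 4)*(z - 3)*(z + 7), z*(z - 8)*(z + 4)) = 1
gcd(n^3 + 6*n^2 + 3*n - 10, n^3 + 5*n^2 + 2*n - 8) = n^2 + n - 2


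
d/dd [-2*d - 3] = -2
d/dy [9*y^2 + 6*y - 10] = 18*y + 6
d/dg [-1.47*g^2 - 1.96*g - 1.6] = -2.94*g - 1.96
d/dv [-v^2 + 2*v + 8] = 2 - 2*v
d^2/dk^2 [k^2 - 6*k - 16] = 2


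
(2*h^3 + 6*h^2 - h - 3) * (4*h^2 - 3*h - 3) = 8*h^5 + 18*h^4 - 28*h^3 - 27*h^2 + 12*h + 9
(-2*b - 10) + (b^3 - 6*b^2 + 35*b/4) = b^3 - 6*b^2 + 27*b/4 - 10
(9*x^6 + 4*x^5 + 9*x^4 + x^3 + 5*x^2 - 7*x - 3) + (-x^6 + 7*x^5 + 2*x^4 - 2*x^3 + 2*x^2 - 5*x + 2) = 8*x^6 + 11*x^5 + 11*x^4 - x^3 + 7*x^2 - 12*x - 1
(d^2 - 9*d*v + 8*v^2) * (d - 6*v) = d^3 - 15*d^2*v + 62*d*v^2 - 48*v^3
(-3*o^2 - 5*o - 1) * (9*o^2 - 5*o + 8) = -27*o^4 - 30*o^3 - 8*o^2 - 35*o - 8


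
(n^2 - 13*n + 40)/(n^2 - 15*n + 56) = (n - 5)/(n - 7)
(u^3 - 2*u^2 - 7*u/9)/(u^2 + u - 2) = u*(9*u^2 - 18*u - 7)/(9*(u^2 + u - 2))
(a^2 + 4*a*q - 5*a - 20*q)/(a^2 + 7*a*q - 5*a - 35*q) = (a + 4*q)/(a + 7*q)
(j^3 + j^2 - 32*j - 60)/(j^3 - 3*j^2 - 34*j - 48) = (j^2 - j - 30)/(j^2 - 5*j - 24)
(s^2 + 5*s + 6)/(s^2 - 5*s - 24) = (s + 2)/(s - 8)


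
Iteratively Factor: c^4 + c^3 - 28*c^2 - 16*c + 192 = (c - 3)*(c^3 + 4*c^2 - 16*c - 64) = (c - 3)*(c + 4)*(c^2 - 16) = (c - 4)*(c - 3)*(c + 4)*(c + 4)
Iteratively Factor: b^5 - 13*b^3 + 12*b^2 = (b - 3)*(b^4 + 3*b^3 - 4*b^2) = (b - 3)*(b + 4)*(b^3 - b^2) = (b - 3)*(b - 1)*(b + 4)*(b^2) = b*(b - 3)*(b - 1)*(b + 4)*(b)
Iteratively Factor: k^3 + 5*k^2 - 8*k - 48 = (k + 4)*(k^2 + k - 12) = (k + 4)^2*(k - 3)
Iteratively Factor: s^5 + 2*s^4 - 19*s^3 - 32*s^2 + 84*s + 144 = (s + 2)*(s^4 - 19*s^2 + 6*s + 72) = (s - 3)*(s + 2)*(s^3 + 3*s^2 - 10*s - 24) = (s - 3)*(s + 2)*(s + 4)*(s^2 - s - 6) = (s - 3)^2*(s + 2)*(s + 4)*(s + 2)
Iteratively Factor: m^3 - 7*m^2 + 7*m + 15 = (m - 3)*(m^2 - 4*m - 5) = (m - 5)*(m - 3)*(m + 1)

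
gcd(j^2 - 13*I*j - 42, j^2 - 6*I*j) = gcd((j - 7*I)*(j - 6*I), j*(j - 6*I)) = j - 6*I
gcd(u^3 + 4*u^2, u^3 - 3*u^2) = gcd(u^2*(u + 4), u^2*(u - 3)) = u^2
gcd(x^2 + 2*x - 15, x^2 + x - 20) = x + 5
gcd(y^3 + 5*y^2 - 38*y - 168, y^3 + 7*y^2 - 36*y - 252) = y^2 + y - 42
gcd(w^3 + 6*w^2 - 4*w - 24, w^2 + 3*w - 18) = w + 6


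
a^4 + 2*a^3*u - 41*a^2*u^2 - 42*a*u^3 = a*(a - 6*u)*(a + u)*(a + 7*u)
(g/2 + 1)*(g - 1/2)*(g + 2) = g^3/2 + 7*g^2/4 + g - 1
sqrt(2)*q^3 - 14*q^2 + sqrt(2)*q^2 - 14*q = q*(q - 7*sqrt(2))*(sqrt(2)*q + sqrt(2))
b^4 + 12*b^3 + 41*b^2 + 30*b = b*(b + 1)*(b + 5)*(b + 6)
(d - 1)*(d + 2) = d^2 + d - 2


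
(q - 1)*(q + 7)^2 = q^3 + 13*q^2 + 35*q - 49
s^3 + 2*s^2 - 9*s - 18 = (s - 3)*(s + 2)*(s + 3)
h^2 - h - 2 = (h - 2)*(h + 1)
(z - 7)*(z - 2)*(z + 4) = z^3 - 5*z^2 - 22*z + 56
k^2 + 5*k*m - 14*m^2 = (k - 2*m)*(k + 7*m)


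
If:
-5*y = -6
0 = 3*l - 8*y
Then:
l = 16/5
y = 6/5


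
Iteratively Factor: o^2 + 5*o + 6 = (o + 2)*(o + 3)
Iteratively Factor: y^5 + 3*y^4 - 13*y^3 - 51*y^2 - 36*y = (y + 1)*(y^4 + 2*y^3 - 15*y^2 - 36*y) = (y - 4)*(y + 1)*(y^3 + 6*y^2 + 9*y) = (y - 4)*(y + 1)*(y + 3)*(y^2 + 3*y) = y*(y - 4)*(y + 1)*(y + 3)*(y + 3)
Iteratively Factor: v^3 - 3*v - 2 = (v + 1)*(v^2 - v - 2) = (v - 2)*(v + 1)*(v + 1)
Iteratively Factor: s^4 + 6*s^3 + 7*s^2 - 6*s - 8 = (s + 4)*(s^3 + 2*s^2 - s - 2) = (s + 2)*(s + 4)*(s^2 - 1) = (s + 1)*(s + 2)*(s + 4)*(s - 1)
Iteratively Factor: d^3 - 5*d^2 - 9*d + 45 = (d - 5)*(d^2 - 9) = (d - 5)*(d + 3)*(d - 3)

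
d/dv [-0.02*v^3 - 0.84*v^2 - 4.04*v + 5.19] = -0.06*v^2 - 1.68*v - 4.04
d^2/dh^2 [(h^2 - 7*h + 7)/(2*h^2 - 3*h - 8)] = 22*(-2*h^3 + 12*h^2 - 42*h + 37)/(8*h^6 - 36*h^5 - 42*h^4 + 261*h^3 + 168*h^2 - 576*h - 512)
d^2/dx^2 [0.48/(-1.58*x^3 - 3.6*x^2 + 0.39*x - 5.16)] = ((4.5504*x + 3.456)*(1.58*x^3 + 3.6*x^2 - 0.39*x + 5.16) - 0.48*(4.74*x^2 + 7.2*x - 0.39)*(9.48*x^2 + 14.4*x - 0.78))/(1.58*x^3 + 3.6*x^2 - 0.39*x + 5.16)^3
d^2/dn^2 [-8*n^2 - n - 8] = -16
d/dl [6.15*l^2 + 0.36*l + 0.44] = 12.3*l + 0.36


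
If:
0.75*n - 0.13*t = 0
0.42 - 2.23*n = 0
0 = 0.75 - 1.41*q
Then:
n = 0.19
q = 0.53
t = 1.09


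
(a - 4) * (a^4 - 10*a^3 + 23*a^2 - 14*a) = a^5 - 14*a^4 + 63*a^3 - 106*a^2 + 56*a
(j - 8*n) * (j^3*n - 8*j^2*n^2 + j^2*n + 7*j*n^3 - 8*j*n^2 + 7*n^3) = j^4*n - 16*j^3*n^2 + j^3*n + 71*j^2*n^3 - 16*j^2*n^2 - 56*j*n^4 + 71*j*n^3 - 56*n^4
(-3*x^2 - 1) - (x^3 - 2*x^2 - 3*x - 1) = -x^3 - x^2 + 3*x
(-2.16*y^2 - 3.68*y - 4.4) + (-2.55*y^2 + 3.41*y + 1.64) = -4.71*y^2 - 0.27*y - 2.76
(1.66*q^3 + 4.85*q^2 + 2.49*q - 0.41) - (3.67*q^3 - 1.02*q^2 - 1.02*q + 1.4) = -2.01*q^3 + 5.87*q^2 + 3.51*q - 1.81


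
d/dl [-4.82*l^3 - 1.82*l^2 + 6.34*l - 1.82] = -14.46*l^2 - 3.64*l + 6.34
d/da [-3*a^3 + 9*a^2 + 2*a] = -9*a^2 + 18*a + 2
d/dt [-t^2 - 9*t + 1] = -2*t - 9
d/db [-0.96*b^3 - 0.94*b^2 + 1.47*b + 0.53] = -2.88*b^2 - 1.88*b + 1.47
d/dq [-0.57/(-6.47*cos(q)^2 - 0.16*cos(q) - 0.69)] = (7.3758*cos(q) + 0.0912)*sin(q)/(6.47*cos(q)^2 + 0.16*cos(q) + 0.69)^2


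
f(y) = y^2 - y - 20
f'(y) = 2*y - 1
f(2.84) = -14.77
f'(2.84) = 4.68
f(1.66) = -18.90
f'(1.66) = 2.32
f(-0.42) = -19.40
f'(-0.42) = -1.84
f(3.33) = -12.24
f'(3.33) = 5.66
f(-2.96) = -8.28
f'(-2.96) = -6.92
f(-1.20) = -17.36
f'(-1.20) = -3.40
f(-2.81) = -9.29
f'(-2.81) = -6.62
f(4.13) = -7.07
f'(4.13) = 7.26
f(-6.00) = 22.00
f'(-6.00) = -13.00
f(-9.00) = 70.00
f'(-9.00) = -19.00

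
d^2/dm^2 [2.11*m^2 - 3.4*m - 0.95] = 4.22000000000000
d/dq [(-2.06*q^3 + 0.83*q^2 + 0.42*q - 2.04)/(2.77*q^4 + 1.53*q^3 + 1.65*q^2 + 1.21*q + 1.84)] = (5.7062*q^6 - 4.5982*q^5 - 8.1591*q^4 + 16.3328*q^3 - 1.6963*q^2 + 9.7864*q + 3.2412)/(7.6729*q^8 + 8.4762*q^7 + 11.4819*q^6 + 11.7524*q^5 + 16.6187*q^4 + 9.6234*q^3 + 7.5361*q^2 + 4.4528*q + 3.3856)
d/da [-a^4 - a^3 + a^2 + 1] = a*(-4*a^2 - 3*a + 2)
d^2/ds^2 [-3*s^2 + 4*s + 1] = -6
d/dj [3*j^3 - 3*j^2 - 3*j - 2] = 9*j^2 - 6*j - 3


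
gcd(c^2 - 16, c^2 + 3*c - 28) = c - 4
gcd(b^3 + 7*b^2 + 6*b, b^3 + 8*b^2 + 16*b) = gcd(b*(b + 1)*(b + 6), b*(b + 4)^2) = b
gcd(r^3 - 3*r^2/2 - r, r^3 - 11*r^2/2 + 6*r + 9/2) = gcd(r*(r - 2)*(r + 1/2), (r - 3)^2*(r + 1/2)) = r + 1/2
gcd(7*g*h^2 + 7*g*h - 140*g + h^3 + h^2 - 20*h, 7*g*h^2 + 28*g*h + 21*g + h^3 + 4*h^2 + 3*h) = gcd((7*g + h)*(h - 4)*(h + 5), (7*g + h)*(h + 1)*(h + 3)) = 7*g + h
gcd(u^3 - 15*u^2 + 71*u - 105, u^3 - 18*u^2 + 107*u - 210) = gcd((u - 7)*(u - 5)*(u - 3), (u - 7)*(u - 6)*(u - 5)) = u^2 - 12*u + 35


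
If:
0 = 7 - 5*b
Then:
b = 7/5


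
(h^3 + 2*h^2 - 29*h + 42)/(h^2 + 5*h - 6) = (h^3 + 2*h^2 - 29*h + 42)/(h^2 + 5*h - 6)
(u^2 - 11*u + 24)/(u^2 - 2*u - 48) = (u - 3)/(u + 6)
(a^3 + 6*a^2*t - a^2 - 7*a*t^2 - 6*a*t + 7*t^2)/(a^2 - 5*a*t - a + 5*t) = (-a^2 - 6*a*t + 7*t^2)/(-a + 5*t)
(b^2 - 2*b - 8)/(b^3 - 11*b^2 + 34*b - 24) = (b + 2)/(b^2 - 7*b + 6)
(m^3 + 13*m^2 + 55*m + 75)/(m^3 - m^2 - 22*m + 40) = (m^2 + 8*m + 15)/(m^2 - 6*m + 8)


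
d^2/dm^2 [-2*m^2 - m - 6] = -4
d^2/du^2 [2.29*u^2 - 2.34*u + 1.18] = 4.58000000000000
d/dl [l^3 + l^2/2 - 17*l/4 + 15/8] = 3*l^2 + l - 17/4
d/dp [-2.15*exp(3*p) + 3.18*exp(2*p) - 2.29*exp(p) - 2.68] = (-6.45*exp(2*p) + 6.36*exp(p) - 2.29)*exp(p)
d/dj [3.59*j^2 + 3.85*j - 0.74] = 7.18*j + 3.85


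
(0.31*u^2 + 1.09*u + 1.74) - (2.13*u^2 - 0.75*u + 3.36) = -1.82*u^2 + 1.84*u - 1.62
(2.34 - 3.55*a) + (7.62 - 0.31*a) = 9.96 - 3.86*a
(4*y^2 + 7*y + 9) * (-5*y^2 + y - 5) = -20*y^4 - 31*y^3 - 58*y^2 - 26*y - 45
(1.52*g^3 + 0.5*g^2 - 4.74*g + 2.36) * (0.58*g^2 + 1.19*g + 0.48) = 0.8816*g^5 + 2.0988*g^4 - 1.4246*g^3 - 4.0318*g^2 + 0.5332*g + 1.1328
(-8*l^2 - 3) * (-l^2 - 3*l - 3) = 8*l^4 + 24*l^3 + 27*l^2 + 9*l + 9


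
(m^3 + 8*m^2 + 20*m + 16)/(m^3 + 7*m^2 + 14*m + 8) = (m + 2)/(m + 1)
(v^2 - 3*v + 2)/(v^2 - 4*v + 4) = (v - 1)/(v - 2)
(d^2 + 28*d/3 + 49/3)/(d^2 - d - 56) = (d + 7/3)/(d - 8)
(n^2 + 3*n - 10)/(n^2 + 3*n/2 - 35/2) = 2*(n - 2)/(2*n - 7)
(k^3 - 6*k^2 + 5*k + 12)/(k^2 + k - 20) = (k^2 - 2*k - 3)/(k + 5)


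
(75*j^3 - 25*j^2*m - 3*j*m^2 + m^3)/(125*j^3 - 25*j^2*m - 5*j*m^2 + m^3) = (3*j - m)/(5*j - m)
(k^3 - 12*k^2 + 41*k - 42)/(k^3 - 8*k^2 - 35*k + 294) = (k^2 - 5*k + 6)/(k^2 - k - 42)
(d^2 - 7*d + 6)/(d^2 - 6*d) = (d - 1)/d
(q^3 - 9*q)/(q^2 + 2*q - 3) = q*(q - 3)/(q - 1)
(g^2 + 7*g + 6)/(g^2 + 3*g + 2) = (g + 6)/(g + 2)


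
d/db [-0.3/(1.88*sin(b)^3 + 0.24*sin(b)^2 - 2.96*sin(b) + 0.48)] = (1.692*sin(b)^2 + 0.144*sin(b) - 0.888)*cos(b)/(1.88*sin(b)^3 + 0.24*sin(b)^2 - 2.96*sin(b) + 0.48)^2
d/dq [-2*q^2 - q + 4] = -4*q - 1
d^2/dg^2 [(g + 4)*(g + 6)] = 2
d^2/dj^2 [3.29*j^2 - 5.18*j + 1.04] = 6.58000000000000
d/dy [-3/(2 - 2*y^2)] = -3*y/(y^2 - 1)^2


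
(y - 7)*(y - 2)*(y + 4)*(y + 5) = y^4 - 47*y^2 - 54*y + 280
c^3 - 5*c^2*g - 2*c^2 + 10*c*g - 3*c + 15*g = (c - 3)*(c + 1)*(c - 5*g)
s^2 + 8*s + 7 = (s + 1)*(s + 7)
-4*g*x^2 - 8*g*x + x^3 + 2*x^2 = x*(-4*g + x)*(x + 2)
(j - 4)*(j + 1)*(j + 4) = j^3 + j^2 - 16*j - 16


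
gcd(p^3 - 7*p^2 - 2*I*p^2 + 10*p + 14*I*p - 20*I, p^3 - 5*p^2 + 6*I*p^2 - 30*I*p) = p - 5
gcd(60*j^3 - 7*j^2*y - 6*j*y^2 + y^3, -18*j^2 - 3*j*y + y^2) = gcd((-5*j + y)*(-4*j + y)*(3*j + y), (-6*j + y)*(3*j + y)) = 3*j + y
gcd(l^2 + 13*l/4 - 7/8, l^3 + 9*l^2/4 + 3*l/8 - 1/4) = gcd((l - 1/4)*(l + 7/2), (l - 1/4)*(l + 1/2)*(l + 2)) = l - 1/4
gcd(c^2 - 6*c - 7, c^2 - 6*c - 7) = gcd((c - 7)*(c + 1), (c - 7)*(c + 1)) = c^2 - 6*c - 7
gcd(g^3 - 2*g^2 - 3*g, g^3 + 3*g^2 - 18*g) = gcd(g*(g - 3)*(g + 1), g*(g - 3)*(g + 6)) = g^2 - 3*g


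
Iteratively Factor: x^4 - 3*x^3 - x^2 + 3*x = (x - 3)*(x^3 - x) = (x - 3)*(x + 1)*(x^2 - x) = x*(x - 3)*(x + 1)*(x - 1)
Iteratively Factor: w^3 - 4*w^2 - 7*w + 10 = (w - 1)*(w^2 - 3*w - 10) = (w - 5)*(w - 1)*(w + 2)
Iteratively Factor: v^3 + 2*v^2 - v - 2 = (v + 2)*(v^2 - 1) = (v + 1)*(v + 2)*(v - 1)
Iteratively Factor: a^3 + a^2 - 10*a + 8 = (a + 4)*(a^2 - 3*a + 2) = (a - 1)*(a + 4)*(a - 2)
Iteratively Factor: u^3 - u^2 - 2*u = (u - 2)*(u^2 + u) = u*(u - 2)*(u + 1)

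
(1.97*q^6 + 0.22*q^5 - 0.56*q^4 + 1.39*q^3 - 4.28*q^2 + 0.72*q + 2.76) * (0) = 0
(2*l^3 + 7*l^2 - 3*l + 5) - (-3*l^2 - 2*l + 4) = 2*l^3 + 10*l^2 - l + 1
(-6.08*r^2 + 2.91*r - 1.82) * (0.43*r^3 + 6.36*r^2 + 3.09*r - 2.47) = -2.6144*r^5 - 37.4175*r^4 - 1.06219999999999*r^3 + 12.4343*r^2 - 12.8115*r + 4.4954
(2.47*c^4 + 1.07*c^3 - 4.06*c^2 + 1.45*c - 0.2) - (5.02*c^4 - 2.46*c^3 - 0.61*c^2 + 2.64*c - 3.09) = -2.55*c^4 + 3.53*c^3 - 3.45*c^2 - 1.19*c + 2.89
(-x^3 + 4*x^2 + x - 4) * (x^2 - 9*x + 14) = -x^5 + 13*x^4 - 49*x^3 + 43*x^2 + 50*x - 56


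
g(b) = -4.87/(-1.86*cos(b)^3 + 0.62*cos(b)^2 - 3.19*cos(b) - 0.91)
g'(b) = -4.87*(-5.58*sin(b)*cos(b)^2 + 1.24*sin(b)*cos(b) - 3.19*sin(b))/(-1.86*cos(b)^3 + 0.62*cos(b)^2 - 3.19*cos(b) - 0.91)^2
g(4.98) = 2.79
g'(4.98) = -5.02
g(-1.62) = 6.48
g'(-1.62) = -28.13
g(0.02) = 0.91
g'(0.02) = 0.03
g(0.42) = 1.03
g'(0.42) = 0.60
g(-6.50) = 0.94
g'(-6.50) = -0.29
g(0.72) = 1.30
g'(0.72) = 1.24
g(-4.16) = -4.05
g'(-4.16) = 15.40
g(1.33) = 2.93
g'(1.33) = 5.51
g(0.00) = 0.91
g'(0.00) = 0.00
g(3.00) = -1.04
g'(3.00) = 0.31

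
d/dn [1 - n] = -1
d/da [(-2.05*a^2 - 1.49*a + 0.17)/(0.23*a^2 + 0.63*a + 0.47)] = (-0.9488*a^2 - 2.0052*a - 0.8074)/(0.0529*a^4 + 0.2898*a^3 + 0.6131*a^2 + 0.5922*a + 0.2209)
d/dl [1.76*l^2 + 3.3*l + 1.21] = 3.52*l + 3.3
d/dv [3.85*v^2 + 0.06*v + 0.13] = 7.7*v + 0.06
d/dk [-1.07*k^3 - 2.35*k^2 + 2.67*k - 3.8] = -3.21*k^2 - 4.7*k + 2.67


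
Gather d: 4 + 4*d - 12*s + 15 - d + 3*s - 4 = 3*d - 9*s + 15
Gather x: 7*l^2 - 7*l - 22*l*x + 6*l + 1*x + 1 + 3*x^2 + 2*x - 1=7*l^2 - l + 3*x^2 + x*(3 - 22*l)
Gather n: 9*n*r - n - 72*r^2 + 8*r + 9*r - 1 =n*(9*r - 1) - 72*r^2 + 17*r - 1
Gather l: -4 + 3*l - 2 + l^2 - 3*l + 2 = l^2 - 4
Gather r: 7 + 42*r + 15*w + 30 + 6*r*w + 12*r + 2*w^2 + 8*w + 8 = r*(6*w + 54) + 2*w^2 + 23*w + 45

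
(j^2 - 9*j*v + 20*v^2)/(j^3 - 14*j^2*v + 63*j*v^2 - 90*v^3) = (j - 4*v)/(j^2 - 9*j*v + 18*v^2)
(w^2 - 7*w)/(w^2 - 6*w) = (w - 7)/(w - 6)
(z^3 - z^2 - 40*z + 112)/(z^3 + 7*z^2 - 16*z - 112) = (z - 4)/(z + 4)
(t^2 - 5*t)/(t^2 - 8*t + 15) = t/(t - 3)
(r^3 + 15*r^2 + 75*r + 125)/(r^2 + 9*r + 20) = (r^2 + 10*r + 25)/(r + 4)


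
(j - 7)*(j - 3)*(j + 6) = j^3 - 4*j^2 - 39*j + 126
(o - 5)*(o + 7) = o^2 + 2*o - 35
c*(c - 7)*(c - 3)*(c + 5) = c^4 - 5*c^3 - 29*c^2 + 105*c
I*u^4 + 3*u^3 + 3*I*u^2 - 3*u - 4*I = (u - 1)*(u - 4*I)*(u + I)*(I*u + I)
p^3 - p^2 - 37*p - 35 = (p - 7)*(p + 1)*(p + 5)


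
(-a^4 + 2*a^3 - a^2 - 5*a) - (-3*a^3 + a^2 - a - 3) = -a^4 + 5*a^3 - 2*a^2 - 4*a + 3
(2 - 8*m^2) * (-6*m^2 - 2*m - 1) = 48*m^4 + 16*m^3 - 4*m^2 - 4*m - 2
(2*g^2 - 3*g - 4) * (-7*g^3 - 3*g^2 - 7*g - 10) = -14*g^5 + 15*g^4 + 23*g^3 + 13*g^2 + 58*g + 40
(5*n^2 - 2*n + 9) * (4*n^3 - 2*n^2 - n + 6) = 20*n^5 - 18*n^4 + 35*n^3 + 14*n^2 - 21*n + 54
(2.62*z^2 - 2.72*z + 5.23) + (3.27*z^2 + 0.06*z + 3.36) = 5.89*z^2 - 2.66*z + 8.59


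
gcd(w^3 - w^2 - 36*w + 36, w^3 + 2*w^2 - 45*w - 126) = w + 6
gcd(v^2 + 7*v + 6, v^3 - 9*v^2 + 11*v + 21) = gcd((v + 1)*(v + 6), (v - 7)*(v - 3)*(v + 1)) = v + 1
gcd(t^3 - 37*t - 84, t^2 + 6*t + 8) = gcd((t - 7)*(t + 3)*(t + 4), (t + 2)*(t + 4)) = t + 4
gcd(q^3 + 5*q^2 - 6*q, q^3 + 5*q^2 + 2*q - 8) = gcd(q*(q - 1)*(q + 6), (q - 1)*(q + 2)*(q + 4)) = q - 1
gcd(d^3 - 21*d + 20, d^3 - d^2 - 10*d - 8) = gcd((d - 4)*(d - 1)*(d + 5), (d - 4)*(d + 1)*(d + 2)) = d - 4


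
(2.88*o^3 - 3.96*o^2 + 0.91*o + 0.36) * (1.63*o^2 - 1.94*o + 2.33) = 4.6944*o^5 - 12.042*o^4 + 15.8761*o^3 - 10.4054*o^2 + 1.4219*o + 0.8388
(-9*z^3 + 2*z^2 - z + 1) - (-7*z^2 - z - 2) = -9*z^3 + 9*z^2 + 3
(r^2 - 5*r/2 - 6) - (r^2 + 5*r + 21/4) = -15*r/2 - 45/4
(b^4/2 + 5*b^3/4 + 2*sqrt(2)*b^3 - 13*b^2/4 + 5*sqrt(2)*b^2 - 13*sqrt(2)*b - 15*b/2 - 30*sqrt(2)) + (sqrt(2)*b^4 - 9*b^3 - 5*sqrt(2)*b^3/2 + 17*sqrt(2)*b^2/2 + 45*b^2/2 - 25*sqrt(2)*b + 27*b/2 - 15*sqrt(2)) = b^4/2 + sqrt(2)*b^4 - 31*b^3/4 - sqrt(2)*b^3/2 + 27*sqrt(2)*b^2/2 + 77*b^2/4 - 38*sqrt(2)*b + 6*b - 45*sqrt(2)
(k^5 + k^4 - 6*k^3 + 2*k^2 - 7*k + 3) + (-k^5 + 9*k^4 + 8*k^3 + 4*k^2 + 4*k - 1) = 10*k^4 + 2*k^3 + 6*k^2 - 3*k + 2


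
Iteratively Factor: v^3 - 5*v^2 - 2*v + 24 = (v + 2)*(v^2 - 7*v + 12) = (v - 4)*(v + 2)*(v - 3)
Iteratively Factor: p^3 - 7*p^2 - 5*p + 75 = (p - 5)*(p^2 - 2*p - 15) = (p - 5)^2*(p + 3)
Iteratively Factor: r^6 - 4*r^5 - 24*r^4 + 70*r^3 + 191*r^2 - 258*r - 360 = (r + 3)*(r^5 - 7*r^4 - 3*r^3 + 79*r^2 - 46*r - 120) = (r + 3)^2*(r^4 - 10*r^3 + 27*r^2 - 2*r - 40) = (r - 4)*(r + 3)^2*(r^3 - 6*r^2 + 3*r + 10) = (r - 4)*(r - 2)*(r + 3)^2*(r^2 - 4*r - 5) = (r - 4)*(r - 2)*(r + 1)*(r + 3)^2*(r - 5)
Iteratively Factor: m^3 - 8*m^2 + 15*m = (m - 5)*(m^2 - 3*m) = (m - 5)*(m - 3)*(m)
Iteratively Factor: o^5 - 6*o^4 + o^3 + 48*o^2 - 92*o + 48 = (o - 2)*(o^4 - 4*o^3 - 7*o^2 + 34*o - 24) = (o - 2)^2*(o^3 - 2*o^2 - 11*o + 12) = (o - 2)^2*(o + 3)*(o^2 - 5*o + 4) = (o - 2)^2*(o - 1)*(o + 3)*(o - 4)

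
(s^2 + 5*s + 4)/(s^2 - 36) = (s^2 + 5*s + 4)/(s^2 - 36)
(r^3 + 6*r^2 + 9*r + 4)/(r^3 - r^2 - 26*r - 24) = (r + 1)/(r - 6)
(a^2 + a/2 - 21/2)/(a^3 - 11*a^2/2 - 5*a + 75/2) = (2*a + 7)/(2*a^2 - 5*a - 25)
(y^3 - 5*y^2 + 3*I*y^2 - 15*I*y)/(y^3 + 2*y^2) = (y^2 + y*(-5 + 3*I) - 15*I)/(y*(y + 2))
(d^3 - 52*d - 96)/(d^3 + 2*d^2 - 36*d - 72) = (d - 8)/(d - 6)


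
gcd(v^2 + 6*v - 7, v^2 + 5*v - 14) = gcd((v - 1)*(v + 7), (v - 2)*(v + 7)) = v + 7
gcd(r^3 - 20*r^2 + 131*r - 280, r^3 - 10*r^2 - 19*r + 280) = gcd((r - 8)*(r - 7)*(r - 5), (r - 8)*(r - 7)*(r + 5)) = r^2 - 15*r + 56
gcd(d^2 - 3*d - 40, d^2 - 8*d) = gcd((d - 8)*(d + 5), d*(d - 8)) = d - 8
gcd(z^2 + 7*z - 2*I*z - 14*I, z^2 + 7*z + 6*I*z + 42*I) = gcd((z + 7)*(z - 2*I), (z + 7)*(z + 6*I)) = z + 7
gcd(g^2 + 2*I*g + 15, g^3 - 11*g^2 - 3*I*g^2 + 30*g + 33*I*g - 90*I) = g - 3*I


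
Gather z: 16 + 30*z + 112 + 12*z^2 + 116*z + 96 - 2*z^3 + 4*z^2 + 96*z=-2*z^3 + 16*z^2 + 242*z + 224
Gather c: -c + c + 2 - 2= 0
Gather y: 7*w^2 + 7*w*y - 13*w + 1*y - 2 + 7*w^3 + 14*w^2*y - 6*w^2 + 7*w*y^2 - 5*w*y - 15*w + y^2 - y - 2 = 7*w^3 + w^2 - 28*w + y^2*(7*w + 1) + y*(14*w^2 + 2*w) - 4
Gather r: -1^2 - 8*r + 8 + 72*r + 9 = 64*r + 16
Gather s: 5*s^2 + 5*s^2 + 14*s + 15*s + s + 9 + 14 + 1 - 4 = 10*s^2 + 30*s + 20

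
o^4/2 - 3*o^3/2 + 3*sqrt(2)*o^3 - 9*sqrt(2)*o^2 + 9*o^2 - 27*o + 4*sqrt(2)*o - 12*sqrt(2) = (o/2 + sqrt(2)/2)*(o - 3)*(o + sqrt(2))*(o + 4*sqrt(2))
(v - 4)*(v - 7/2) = v^2 - 15*v/2 + 14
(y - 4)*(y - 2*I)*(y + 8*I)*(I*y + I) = I*y^4 - 6*y^3 - 3*I*y^3 + 18*y^2 + 12*I*y^2 + 24*y - 48*I*y - 64*I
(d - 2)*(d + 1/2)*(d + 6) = d^3 + 9*d^2/2 - 10*d - 6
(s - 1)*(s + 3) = s^2 + 2*s - 3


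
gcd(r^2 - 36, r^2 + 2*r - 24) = r + 6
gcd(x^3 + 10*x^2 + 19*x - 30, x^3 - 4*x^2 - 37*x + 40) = x^2 + 4*x - 5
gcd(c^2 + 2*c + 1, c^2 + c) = c + 1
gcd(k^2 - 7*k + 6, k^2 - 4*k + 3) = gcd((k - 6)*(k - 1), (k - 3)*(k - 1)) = k - 1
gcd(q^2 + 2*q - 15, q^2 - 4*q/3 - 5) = q - 3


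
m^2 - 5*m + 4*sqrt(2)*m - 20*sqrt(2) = (m - 5)*(m + 4*sqrt(2))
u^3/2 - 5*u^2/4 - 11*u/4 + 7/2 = (u/2 + 1)*(u - 7/2)*(u - 1)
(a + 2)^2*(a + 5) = a^3 + 9*a^2 + 24*a + 20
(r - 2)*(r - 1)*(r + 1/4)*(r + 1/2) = r^4 - 9*r^3/4 - r^2/8 + 9*r/8 + 1/4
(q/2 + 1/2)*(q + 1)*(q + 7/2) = q^3/2 + 11*q^2/4 + 4*q + 7/4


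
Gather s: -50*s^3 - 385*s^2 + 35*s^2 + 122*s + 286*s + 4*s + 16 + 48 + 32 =-50*s^3 - 350*s^2 + 412*s + 96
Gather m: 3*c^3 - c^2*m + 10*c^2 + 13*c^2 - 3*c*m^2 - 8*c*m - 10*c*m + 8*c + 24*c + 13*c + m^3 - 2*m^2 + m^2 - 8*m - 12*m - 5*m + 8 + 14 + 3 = 3*c^3 + 23*c^2 + 45*c + m^3 + m^2*(-3*c - 1) + m*(-c^2 - 18*c - 25) + 25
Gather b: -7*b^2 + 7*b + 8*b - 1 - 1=-7*b^2 + 15*b - 2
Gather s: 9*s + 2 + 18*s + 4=27*s + 6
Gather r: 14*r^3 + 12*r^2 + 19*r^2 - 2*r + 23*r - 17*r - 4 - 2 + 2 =14*r^3 + 31*r^2 + 4*r - 4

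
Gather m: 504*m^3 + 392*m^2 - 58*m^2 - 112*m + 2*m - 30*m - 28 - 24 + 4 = 504*m^3 + 334*m^2 - 140*m - 48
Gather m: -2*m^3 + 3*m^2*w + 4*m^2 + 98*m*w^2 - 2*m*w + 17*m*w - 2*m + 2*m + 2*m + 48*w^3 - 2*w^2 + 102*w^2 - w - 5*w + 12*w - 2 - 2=-2*m^3 + m^2*(3*w + 4) + m*(98*w^2 + 15*w + 2) + 48*w^3 + 100*w^2 + 6*w - 4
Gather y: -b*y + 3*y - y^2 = -y^2 + y*(3 - b)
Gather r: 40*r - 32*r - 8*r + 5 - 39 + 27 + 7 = 0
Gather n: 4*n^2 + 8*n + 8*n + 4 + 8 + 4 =4*n^2 + 16*n + 16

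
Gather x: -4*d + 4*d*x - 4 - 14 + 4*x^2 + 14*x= -4*d + 4*x^2 + x*(4*d + 14) - 18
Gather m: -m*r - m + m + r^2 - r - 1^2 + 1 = -m*r + r^2 - r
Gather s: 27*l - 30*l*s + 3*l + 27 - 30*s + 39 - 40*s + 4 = 30*l + s*(-30*l - 70) + 70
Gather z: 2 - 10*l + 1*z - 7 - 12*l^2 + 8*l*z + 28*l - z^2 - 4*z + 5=-12*l^2 + 18*l - z^2 + z*(8*l - 3)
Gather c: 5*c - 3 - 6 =5*c - 9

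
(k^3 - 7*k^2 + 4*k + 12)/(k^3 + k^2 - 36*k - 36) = (k - 2)/(k + 6)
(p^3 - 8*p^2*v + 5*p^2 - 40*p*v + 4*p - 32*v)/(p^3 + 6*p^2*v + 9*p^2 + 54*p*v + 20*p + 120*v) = (p^2 - 8*p*v + p - 8*v)/(p^2 + 6*p*v + 5*p + 30*v)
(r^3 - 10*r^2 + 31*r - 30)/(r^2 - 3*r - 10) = (r^2 - 5*r + 6)/(r + 2)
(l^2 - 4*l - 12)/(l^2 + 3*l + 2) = (l - 6)/(l + 1)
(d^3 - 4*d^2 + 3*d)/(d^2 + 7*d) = (d^2 - 4*d + 3)/(d + 7)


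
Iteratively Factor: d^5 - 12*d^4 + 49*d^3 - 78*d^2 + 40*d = (d - 4)*(d^4 - 8*d^3 + 17*d^2 - 10*d) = (d - 5)*(d - 4)*(d^3 - 3*d^2 + 2*d) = d*(d - 5)*(d - 4)*(d^2 - 3*d + 2) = d*(d - 5)*(d - 4)*(d - 1)*(d - 2)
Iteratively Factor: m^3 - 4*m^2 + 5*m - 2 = (m - 2)*(m^2 - 2*m + 1) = (m - 2)*(m - 1)*(m - 1)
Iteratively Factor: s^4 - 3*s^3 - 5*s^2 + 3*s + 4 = (s - 1)*(s^3 - 2*s^2 - 7*s - 4) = (s - 1)*(s + 1)*(s^2 - 3*s - 4) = (s - 1)*(s + 1)^2*(s - 4)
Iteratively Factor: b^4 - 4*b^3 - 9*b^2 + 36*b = (b - 4)*(b^3 - 9*b) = (b - 4)*(b + 3)*(b^2 - 3*b) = (b - 4)*(b - 3)*(b + 3)*(b)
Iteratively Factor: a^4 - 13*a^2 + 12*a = (a + 4)*(a^3 - 4*a^2 + 3*a) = a*(a + 4)*(a^2 - 4*a + 3) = a*(a - 1)*(a + 4)*(a - 3)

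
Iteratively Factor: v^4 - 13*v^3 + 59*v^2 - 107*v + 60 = (v - 1)*(v^3 - 12*v^2 + 47*v - 60) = (v - 4)*(v - 1)*(v^2 - 8*v + 15) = (v - 4)*(v - 3)*(v - 1)*(v - 5)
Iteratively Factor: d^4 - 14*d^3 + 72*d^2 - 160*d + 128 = (d - 4)*(d^3 - 10*d^2 + 32*d - 32) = (d - 4)^2*(d^2 - 6*d + 8) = (d - 4)^3*(d - 2)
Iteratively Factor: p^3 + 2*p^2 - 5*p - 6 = (p + 1)*(p^2 + p - 6) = (p + 1)*(p + 3)*(p - 2)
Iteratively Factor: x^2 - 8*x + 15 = (x - 3)*(x - 5)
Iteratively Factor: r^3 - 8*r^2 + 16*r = (r - 4)*(r^2 - 4*r) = r*(r - 4)*(r - 4)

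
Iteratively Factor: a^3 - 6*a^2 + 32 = (a + 2)*(a^2 - 8*a + 16) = (a - 4)*(a + 2)*(a - 4)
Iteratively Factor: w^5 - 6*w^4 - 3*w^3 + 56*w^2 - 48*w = (w - 1)*(w^4 - 5*w^3 - 8*w^2 + 48*w) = (w - 4)*(w - 1)*(w^3 - w^2 - 12*w) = w*(w - 4)*(w - 1)*(w^2 - w - 12) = w*(w - 4)^2*(w - 1)*(w + 3)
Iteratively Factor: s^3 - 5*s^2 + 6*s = (s - 3)*(s^2 - 2*s) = (s - 3)*(s - 2)*(s)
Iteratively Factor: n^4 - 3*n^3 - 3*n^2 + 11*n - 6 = (n + 2)*(n^3 - 5*n^2 + 7*n - 3) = (n - 1)*(n + 2)*(n^2 - 4*n + 3) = (n - 1)^2*(n + 2)*(n - 3)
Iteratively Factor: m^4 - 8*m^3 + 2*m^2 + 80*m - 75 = (m + 3)*(m^3 - 11*m^2 + 35*m - 25) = (m - 5)*(m + 3)*(m^2 - 6*m + 5) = (m - 5)^2*(m + 3)*(m - 1)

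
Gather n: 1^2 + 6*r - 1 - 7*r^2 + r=-7*r^2 + 7*r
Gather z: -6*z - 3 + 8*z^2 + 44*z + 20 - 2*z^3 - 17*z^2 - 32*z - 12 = -2*z^3 - 9*z^2 + 6*z + 5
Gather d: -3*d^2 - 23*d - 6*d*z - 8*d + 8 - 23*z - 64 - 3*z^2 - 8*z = -3*d^2 + d*(-6*z - 31) - 3*z^2 - 31*z - 56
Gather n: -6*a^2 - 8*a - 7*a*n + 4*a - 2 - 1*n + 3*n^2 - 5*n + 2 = -6*a^2 - 4*a + 3*n^2 + n*(-7*a - 6)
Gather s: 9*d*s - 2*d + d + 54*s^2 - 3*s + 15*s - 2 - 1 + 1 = -d + 54*s^2 + s*(9*d + 12) - 2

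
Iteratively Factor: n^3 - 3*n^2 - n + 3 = (n + 1)*(n^2 - 4*n + 3) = (n - 1)*(n + 1)*(n - 3)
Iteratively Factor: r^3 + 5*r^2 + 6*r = (r + 3)*(r^2 + 2*r) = r*(r + 3)*(r + 2)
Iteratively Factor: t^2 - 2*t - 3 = (t + 1)*(t - 3)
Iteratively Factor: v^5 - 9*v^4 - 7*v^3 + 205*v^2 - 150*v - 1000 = (v + 2)*(v^4 - 11*v^3 + 15*v^2 + 175*v - 500) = (v + 2)*(v + 4)*(v^3 - 15*v^2 + 75*v - 125) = (v - 5)*(v + 2)*(v + 4)*(v^2 - 10*v + 25) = (v - 5)^2*(v + 2)*(v + 4)*(v - 5)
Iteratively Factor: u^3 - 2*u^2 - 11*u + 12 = (u - 1)*(u^2 - u - 12) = (u - 1)*(u + 3)*(u - 4)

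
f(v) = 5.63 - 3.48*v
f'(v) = -3.48000000000000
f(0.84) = 2.71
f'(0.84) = -3.48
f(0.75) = 3.02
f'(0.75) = -3.48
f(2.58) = -3.35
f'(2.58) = -3.48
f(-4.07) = 19.79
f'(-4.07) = -3.48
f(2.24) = -2.17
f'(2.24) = -3.48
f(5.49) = -13.48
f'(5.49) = -3.48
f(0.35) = 4.41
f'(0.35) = -3.48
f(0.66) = 3.33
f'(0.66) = -3.48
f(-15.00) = 57.83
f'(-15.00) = -3.48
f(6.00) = -15.25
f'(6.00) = -3.48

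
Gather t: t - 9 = t - 9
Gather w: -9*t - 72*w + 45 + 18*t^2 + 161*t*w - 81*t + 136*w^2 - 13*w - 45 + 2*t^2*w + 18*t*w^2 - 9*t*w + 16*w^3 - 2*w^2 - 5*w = 18*t^2 - 90*t + 16*w^3 + w^2*(18*t + 134) + w*(2*t^2 + 152*t - 90)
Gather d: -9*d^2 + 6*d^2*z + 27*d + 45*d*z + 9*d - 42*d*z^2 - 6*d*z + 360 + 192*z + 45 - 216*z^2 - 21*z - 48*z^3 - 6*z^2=d^2*(6*z - 9) + d*(-42*z^2 + 39*z + 36) - 48*z^3 - 222*z^2 + 171*z + 405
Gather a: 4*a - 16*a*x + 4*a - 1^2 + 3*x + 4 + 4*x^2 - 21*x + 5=a*(8 - 16*x) + 4*x^2 - 18*x + 8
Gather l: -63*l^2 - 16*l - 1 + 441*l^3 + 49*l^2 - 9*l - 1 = 441*l^3 - 14*l^2 - 25*l - 2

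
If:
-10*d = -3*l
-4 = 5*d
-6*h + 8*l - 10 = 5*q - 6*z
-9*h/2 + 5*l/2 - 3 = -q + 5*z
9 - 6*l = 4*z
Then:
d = -4/5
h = -2381/342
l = -8/3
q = 1093/114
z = 25/4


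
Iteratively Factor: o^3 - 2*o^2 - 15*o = (o)*(o^2 - 2*o - 15) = o*(o - 5)*(o + 3)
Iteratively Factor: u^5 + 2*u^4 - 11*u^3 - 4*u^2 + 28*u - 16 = (u - 2)*(u^4 + 4*u^3 - 3*u^2 - 10*u + 8) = (u - 2)*(u - 1)*(u^3 + 5*u^2 + 2*u - 8) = (u - 2)*(u - 1)*(u + 2)*(u^2 + 3*u - 4) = (u - 2)*(u - 1)^2*(u + 2)*(u + 4)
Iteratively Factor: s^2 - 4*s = (s - 4)*(s)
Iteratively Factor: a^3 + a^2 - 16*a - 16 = (a - 4)*(a^2 + 5*a + 4) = (a - 4)*(a + 4)*(a + 1)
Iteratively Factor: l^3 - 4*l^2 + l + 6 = (l - 2)*(l^2 - 2*l - 3) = (l - 2)*(l + 1)*(l - 3)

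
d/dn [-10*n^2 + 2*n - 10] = 2 - 20*n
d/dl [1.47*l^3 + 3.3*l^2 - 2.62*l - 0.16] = 4.41*l^2 + 6.6*l - 2.62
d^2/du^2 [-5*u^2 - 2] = -10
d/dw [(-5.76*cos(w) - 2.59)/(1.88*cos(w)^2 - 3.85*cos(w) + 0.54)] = (-10.8288*cos(w)^2 - 9.7384*cos(w) + 13.0819)*sin(w)/(3.5344*cos(w)^4 - 14.476*cos(w)^3 + 16.8529*cos(w)^2 - 4.158*cos(w) + 0.2916)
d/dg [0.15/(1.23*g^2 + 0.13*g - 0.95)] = (-0.369*g - 0.0195)/(1.23*g^2 + 0.13*g - 0.95)^2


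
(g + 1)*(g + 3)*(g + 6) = g^3 + 10*g^2 + 27*g + 18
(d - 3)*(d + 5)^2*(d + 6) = d^4 + 13*d^3 + 37*d^2 - 105*d - 450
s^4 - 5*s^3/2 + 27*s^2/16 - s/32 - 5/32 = (s - 5/4)*(s - 1)*(s - 1/2)*(s + 1/4)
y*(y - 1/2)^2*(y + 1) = y^4 - 3*y^2/4 + y/4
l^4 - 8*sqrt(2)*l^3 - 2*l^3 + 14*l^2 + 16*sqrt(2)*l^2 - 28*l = l*(l - 2)*(l - 7*sqrt(2))*(l - sqrt(2))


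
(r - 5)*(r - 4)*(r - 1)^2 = r^4 - 11*r^3 + 39*r^2 - 49*r + 20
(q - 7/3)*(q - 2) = q^2 - 13*q/3 + 14/3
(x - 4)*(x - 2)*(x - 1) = x^3 - 7*x^2 + 14*x - 8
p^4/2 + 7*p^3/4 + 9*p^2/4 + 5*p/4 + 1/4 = (p/2 + 1/2)*(p + 1/2)*(p + 1)^2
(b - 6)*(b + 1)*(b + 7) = b^3 + 2*b^2 - 41*b - 42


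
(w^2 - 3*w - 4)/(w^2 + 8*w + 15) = (w^2 - 3*w - 4)/(w^2 + 8*w + 15)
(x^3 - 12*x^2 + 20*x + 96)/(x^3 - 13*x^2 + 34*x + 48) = (x + 2)/(x + 1)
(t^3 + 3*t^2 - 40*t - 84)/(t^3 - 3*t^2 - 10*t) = (t^2 + t - 42)/(t*(t - 5))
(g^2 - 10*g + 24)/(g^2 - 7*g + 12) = (g - 6)/(g - 3)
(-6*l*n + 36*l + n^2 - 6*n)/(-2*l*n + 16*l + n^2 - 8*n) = (6*l*n - 36*l - n^2 + 6*n)/(2*l*n - 16*l - n^2 + 8*n)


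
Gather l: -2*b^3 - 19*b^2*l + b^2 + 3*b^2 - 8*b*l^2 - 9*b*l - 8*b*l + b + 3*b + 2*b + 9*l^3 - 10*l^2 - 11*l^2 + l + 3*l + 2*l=-2*b^3 + 4*b^2 + 6*b + 9*l^3 + l^2*(-8*b - 21) + l*(-19*b^2 - 17*b + 6)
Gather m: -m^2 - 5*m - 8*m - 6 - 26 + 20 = -m^2 - 13*m - 12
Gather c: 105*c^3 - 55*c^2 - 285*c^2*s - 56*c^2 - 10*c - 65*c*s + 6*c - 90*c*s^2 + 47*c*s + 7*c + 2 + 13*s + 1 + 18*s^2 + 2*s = 105*c^3 + c^2*(-285*s - 111) + c*(-90*s^2 - 18*s + 3) + 18*s^2 + 15*s + 3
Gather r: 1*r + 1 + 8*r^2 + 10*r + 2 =8*r^2 + 11*r + 3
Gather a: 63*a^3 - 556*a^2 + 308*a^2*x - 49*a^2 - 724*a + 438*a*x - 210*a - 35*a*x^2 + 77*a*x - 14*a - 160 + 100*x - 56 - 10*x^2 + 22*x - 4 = 63*a^3 + a^2*(308*x - 605) + a*(-35*x^2 + 515*x - 948) - 10*x^2 + 122*x - 220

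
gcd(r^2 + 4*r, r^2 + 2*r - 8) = r + 4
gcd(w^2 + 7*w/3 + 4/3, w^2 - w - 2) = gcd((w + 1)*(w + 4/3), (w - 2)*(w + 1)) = w + 1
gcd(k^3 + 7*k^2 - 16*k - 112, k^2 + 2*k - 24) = k - 4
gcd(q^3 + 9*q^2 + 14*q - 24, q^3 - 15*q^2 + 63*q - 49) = q - 1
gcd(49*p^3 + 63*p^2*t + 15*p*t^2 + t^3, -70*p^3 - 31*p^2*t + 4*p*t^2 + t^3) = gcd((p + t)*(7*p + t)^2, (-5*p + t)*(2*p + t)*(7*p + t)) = 7*p + t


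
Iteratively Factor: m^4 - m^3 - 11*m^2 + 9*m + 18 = (m - 3)*(m^3 + 2*m^2 - 5*m - 6) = (m - 3)*(m + 3)*(m^2 - m - 2) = (m - 3)*(m - 2)*(m + 3)*(m + 1)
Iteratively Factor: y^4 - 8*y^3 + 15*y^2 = (y - 5)*(y^3 - 3*y^2) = y*(y - 5)*(y^2 - 3*y) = y*(y - 5)*(y - 3)*(y)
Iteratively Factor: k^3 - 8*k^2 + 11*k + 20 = (k - 5)*(k^2 - 3*k - 4) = (k - 5)*(k - 4)*(k + 1)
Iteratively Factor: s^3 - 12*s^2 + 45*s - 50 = (s - 5)*(s^2 - 7*s + 10) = (s - 5)^2*(s - 2)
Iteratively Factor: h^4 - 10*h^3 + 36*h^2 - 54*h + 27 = (h - 1)*(h^3 - 9*h^2 + 27*h - 27) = (h - 3)*(h - 1)*(h^2 - 6*h + 9) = (h - 3)^2*(h - 1)*(h - 3)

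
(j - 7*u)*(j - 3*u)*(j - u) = j^3 - 11*j^2*u + 31*j*u^2 - 21*u^3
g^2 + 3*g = g*(g + 3)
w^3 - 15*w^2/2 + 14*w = w*(w - 4)*(w - 7/2)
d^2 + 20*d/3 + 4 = (d + 2/3)*(d + 6)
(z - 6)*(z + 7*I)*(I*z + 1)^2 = -z^4 + 6*z^3 - 5*I*z^3 - 13*z^2 + 30*I*z^2 + 78*z + 7*I*z - 42*I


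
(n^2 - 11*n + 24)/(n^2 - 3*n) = (n - 8)/n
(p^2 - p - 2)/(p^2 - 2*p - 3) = (p - 2)/(p - 3)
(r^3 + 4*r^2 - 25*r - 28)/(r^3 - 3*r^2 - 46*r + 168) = (r + 1)/(r - 6)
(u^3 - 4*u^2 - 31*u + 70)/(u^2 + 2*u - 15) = (u^2 - 9*u + 14)/(u - 3)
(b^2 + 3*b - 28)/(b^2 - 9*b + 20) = (b + 7)/(b - 5)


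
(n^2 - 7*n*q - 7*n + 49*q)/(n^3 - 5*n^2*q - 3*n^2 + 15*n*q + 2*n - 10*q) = (n^2 - 7*n*q - 7*n + 49*q)/(n^3 - 5*n^2*q - 3*n^2 + 15*n*q + 2*n - 10*q)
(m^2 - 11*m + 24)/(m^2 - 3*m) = (m - 8)/m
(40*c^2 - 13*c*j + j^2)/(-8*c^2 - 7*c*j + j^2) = (-5*c + j)/(c + j)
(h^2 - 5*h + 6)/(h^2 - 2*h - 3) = (h - 2)/(h + 1)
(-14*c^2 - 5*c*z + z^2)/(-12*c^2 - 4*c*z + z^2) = (-7*c + z)/(-6*c + z)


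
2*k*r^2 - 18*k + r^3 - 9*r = (2*k + r)*(r - 3)*(r + 3)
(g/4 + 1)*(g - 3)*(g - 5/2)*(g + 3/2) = g^4/4 - 67*g^2/16 + 33*g/16 + 45/4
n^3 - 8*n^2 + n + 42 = (n - 7)*(n - 3)*(n + 2)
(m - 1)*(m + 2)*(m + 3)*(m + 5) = m^4 + 9*m^3 + 21*m^2 - m - 30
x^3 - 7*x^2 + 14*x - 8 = (x - 4)*(x - 2)*(x - 1)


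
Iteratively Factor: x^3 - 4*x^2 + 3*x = (x)*(x^2 - 4*x + 3) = x*(x - 1)*(x - 3)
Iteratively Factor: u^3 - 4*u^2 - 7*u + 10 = (u - 5)*(u^2 + u - 2) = (u - 5)*(u - 1)*(u + 2)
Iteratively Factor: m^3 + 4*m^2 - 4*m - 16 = (m + 4)*(m^2 - 4) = (m - 2)*(m + 4)*(m + 2)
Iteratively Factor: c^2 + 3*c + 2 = (c + 1)*(c + 2)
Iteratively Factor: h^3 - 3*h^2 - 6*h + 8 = (h + 2)*(h^2 - 5*h + 4) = (h - 4)*(h + 2)*(h - 1)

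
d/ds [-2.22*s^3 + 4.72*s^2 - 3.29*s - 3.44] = -6.66*s^2 + 9.44*s - 3.29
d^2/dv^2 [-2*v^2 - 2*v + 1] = -4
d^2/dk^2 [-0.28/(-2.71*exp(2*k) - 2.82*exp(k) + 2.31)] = (-(3.0352*exp(k) + 0.7896)*(2.71*exp(2*k) + 2.82*exp(k) - 2.31) + 0.28*(5.42*exp(k) + 2.82)*(10.84*exp(k) + 5.64)*exp(k))*exp(k)/(2.71*exp(2*k) + 2.82*exp(k) - 2.31)^3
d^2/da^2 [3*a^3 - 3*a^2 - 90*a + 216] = 18*a - 6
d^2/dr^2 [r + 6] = 0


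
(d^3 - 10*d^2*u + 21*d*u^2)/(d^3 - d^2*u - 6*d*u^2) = (d - 7*u)/(d + 2*u)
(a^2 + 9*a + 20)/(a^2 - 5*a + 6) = (a^2 + 9*a + 20)/(a^2 - 5*a + 6)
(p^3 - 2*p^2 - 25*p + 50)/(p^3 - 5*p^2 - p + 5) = (p^2 + 3*p - 10)/(p^2 - 1)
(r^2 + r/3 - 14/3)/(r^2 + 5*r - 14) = (r + 7/3)/(r + 7)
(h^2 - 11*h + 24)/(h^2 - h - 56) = (h - 3)/(h + 7)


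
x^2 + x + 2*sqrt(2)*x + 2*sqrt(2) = (x + 1)*(x + 2*sqrt(2))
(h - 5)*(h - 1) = h^2 - 6*h + 5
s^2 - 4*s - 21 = (s - 7)*(s + 3)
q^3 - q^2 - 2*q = q*(q - 2)*(q + 1)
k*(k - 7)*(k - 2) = k^3 - 9*k^2 + 14*k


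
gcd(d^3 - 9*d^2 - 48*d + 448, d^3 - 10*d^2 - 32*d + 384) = d^2 - 16*d + 64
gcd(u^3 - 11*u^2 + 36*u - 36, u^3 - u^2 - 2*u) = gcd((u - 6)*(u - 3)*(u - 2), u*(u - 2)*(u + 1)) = u - 2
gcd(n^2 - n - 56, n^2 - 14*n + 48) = n - 8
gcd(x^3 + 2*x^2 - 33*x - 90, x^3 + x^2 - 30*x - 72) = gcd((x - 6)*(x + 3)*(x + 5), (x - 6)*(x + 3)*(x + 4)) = x^2 - 3*x - 18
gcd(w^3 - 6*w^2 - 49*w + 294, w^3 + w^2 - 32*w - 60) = w - 6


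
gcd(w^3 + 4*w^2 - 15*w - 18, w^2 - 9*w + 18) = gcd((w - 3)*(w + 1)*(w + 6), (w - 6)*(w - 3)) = w - 3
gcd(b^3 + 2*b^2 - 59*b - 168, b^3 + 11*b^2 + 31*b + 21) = b^2 + 10*b + 21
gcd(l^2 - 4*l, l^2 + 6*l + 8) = 1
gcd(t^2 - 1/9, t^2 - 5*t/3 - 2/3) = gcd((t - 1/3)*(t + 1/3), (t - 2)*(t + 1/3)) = t + 1/3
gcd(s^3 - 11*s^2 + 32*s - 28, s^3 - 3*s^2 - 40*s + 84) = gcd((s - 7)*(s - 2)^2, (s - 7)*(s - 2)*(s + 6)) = s^2 - 9*s + 14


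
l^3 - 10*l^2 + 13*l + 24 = (l - 8)*(l - 3)*(l + 1)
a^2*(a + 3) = a^3 + 3*a^2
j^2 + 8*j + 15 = (j + 3)*(j + 5)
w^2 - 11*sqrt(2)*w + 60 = (w - 6*sqrt(2))*(w - 5*sqrt(2))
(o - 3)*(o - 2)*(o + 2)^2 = o^4 - o^3 - 10*o^2 + 4*o + 24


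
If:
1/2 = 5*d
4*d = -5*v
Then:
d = 1/10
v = -2/25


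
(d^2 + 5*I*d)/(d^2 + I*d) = (d + 5*I)/(d + I)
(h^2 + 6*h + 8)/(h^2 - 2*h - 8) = (h + 4)/(h - 4)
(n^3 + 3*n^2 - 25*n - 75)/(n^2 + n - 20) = (n^2 - 2*n - 15)/(n - 4)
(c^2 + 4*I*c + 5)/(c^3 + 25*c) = (c - I)/(c*(c - 5*I))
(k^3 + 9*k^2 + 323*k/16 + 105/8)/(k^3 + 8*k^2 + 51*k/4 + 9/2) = (16*k^2 + 48*k + 35)/(4*(4*k^2 + 8*k + 3))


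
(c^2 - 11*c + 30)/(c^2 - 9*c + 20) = (c - 6)/(c - 4)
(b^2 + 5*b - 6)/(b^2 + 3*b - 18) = (b - 1)/(b - 3)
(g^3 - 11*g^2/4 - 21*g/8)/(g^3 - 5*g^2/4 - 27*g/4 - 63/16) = 2*g/(2*g + 3)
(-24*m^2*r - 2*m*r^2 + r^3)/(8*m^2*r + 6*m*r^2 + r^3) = (-6*m + r)/(2*m + r)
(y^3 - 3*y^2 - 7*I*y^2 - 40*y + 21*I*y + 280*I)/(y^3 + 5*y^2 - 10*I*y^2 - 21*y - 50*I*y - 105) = (y - 8)/(y - 3*I)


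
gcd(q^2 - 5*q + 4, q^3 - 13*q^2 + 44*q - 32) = q^2 - 5*q + 4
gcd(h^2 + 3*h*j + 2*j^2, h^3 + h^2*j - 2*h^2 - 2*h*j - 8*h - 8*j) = h + j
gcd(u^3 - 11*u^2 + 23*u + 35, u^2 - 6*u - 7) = u^2 - 6*u - 7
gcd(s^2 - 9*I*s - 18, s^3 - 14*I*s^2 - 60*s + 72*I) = s - 6*I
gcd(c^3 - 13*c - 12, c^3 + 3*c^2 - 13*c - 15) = c + 1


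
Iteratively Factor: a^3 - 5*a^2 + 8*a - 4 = (a - 2)*(a^2 - 3*a + 2) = (a - 2)*(a - 1)*(a - 2)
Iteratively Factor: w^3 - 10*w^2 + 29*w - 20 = (w - 4)*(w^2 - 6*w + 5) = (w - 5)*(w - 4)*(w - 1)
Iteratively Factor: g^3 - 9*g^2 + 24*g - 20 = (g - 2)*(g^2 - 7*g + 10) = (g - 2)^2*(g - 5)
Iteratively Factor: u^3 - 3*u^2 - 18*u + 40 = (u - 2)*(u^2 - u - 20) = (u - 5)*(u - 2)*(u + 4)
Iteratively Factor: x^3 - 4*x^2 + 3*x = (x)*(x^2 - 4*x + 3) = x*(x - 3)*(x - 1)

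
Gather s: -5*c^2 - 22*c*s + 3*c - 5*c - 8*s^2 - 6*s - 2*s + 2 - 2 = -5*c^2 - 2*c - 8*s^2 + s*(-22*c - 8)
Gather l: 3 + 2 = 5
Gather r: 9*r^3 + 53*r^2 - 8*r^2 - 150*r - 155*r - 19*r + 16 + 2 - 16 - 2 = 9*r^3 + 45*r^2 - 324*r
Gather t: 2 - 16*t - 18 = -16*t - 16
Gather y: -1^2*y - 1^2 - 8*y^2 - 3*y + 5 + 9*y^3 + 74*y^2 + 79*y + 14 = 9*y^3 + 66*y^2 + 75*y + 18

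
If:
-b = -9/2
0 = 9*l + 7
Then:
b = 9/2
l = -7/9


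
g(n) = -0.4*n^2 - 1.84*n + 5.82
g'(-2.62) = 0.26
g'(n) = -0.8*n - 1.84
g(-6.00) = 2.46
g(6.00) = -19.62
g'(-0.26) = -1.63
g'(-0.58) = -1.38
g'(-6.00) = 2.96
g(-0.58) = 6.75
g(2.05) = 0.37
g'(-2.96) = 0.53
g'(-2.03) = -0.22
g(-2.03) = 7.91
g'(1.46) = -3.01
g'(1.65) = -3.16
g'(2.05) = -3.48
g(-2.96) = 7.76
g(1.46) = 2.28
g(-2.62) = 7.90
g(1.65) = 1.70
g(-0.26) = 6.27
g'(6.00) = -6.64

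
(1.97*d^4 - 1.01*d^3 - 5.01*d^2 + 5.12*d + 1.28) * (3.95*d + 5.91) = 7.7815*d^5 + 7.6532*d^4 - 25.7586*d^3 - 9.3851*d^2 + 35.3152*d + 7.5648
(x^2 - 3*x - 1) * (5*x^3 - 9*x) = 5*x^5 - 15*x^4 - 14*x^3 + 27*x^2 + 9*x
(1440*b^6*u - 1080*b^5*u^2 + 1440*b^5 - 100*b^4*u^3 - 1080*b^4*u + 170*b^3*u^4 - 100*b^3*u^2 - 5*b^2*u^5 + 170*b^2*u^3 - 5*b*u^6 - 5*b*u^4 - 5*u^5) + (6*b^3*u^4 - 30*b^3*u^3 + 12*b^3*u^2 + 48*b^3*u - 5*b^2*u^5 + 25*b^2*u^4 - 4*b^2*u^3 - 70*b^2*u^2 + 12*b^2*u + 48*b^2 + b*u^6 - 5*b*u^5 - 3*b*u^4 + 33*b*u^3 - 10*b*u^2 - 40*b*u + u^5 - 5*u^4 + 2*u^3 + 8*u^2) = 1440*b^6*u - 1080*b^5*u^2 + 1440*b^5 - 100*b^4*u^3 - 1080*b^4*u + 176*b^3*u^4 - 30*b^3*u^3 - 88*b^3*u^2 + 48*b^3*u - 10*b^2*u^5 + 25*b^2*u^4 + 166*b^2*u^3 - 70*b^2*u^2 + 12*b^2*u + 48*b^2 - 4*b*u^6 - 5*b*u^5 - 8*b*u^4 + 33*b*u^3 - 10*b*u^2 - 40*b*u - 4*u^5 - 5*u^4 + 2*u^3 + 8*u^2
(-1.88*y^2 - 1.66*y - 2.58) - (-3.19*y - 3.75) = -1.88*y^2 + 1.53*y + 1.17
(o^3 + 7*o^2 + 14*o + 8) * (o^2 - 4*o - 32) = o^5 + 3*o^4 - 46*o^3 - 272*o^2 - 480*o - 256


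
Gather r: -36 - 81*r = -81*r - 36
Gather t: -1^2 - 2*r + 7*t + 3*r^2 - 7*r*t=3*r^2 - 2*r + t*(7 - 7*r) - 1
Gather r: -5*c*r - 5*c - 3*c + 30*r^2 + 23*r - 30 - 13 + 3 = -8*c + 30*r^2 + r*(23 - 5*c) - 40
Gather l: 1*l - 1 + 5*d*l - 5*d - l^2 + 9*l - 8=-5*d - l^2 + l*(5*d + 10) - 9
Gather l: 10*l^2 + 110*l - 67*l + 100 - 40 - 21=10*l^2 + 43*l + 39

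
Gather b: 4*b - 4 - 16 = 4*b - 20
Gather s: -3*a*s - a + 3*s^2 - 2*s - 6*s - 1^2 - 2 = -a + 3*s^2 + s*(-3*a - 8) - 3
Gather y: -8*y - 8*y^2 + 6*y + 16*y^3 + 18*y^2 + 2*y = 16*y^3 + 10*y^2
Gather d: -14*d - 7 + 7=-14*d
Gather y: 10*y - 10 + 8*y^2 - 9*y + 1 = 8*y^2 + y - 9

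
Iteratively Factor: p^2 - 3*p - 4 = (p - 4)*(p + 1)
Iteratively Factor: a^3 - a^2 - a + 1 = (a - 1)*(a^2 - 1) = (a - 1)^2*(a + 1)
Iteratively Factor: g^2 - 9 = (g - 3)*(g + 3)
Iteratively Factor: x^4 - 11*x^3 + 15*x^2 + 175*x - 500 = (x - 5)*(x^3 - 6*x^2 - 15*x + 100) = (x - 5)^2*(x^2 - x - 20) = (x - 5)^3*(x + 4)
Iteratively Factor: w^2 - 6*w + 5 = (w - 1)*(w - 5)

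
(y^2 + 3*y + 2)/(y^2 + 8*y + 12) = (y + 1)/(y + 6)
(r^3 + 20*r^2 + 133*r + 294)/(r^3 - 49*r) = (r^2 + 13*r + 42)/(r*(r - 7))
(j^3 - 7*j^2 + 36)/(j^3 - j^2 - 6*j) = (j - 6)/j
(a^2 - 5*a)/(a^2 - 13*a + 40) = a/(a - 8)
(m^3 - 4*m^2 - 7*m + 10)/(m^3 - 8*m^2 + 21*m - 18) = (m^3 - 4*m^2 - 7*m + 10)/(m^3 - 8*m^2 + 21*m - 18)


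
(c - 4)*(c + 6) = c^2 + 2*c - 24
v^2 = v^2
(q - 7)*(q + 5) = q^2 - 2*q - 35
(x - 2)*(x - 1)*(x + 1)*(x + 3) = x^4 + x^3 - 7*x^2 - x + 6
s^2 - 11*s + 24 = (s - 8)*(s - 3)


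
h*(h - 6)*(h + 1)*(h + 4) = h^4 - h^3 - 26*h^2 - 24*h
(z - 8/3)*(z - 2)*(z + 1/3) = z^3 - 13*z^2/3 + 34*z/9 + 16/9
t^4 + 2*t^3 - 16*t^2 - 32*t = t*(t - 4)*(t + 2)*(t + 4)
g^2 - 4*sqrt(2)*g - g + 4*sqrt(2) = (g - 1)*(g - 4*sqrt(2))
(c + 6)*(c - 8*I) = c^2 + 6*c - 8*I*c - 48*I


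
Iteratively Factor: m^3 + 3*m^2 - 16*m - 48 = (m + 4)*(m^2 - m - 12) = (m - 4)*(m + 4)*(m + 3)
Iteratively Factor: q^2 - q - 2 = (q + 1)*(q - 2)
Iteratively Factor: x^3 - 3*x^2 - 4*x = (x + 1)*(x^2 - 4*x) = x*(x + 1)*(x - 4)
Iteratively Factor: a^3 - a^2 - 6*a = (a)*(a^2 - a - 6) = a*(a + 2)*(a - 3)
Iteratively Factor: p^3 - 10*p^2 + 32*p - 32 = (p - 2)*(p^2 - 8*p + 16) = (p - 4)*(p - 2)*(p - 4)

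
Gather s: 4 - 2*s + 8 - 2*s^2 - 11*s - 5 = -2*s^2 - 13*s + 7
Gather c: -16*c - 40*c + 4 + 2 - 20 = -56*c - 14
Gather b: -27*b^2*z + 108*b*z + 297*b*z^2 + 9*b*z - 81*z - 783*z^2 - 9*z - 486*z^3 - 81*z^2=-27*b^2*z + b*(297*z^2 + 117*z) - 486*z^3 - 864*z^2 - 90*z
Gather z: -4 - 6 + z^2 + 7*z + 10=z^2 + 7*z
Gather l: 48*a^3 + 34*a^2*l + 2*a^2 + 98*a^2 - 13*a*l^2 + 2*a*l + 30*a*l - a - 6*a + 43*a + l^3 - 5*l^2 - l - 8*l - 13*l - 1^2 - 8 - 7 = 48*a^3 + 100*a^2 + 36*a + l^3 + l^2*(-13*a - 5) + l*(34*a^2 + 32*a - 22) - 16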